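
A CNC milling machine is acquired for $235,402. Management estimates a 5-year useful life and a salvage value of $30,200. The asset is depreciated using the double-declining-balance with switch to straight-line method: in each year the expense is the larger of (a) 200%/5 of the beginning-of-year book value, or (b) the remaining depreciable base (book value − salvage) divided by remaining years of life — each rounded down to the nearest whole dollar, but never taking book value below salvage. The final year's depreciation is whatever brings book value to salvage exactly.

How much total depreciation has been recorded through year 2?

$150,656

Depreciable base = $235,402 − $30,200 = $205,202.
Year 1: DB = ⌊$235,402 × 200%/5⌋ = $94,160; SL = ⌊$205,202/5⌋ = $41,040 → take DB $94,160. Book value $141,242.
Year 2: DB = ⌊$141,242 × 200%/5⌋ = $56,496; SL = ⌊$111,042/4⌋ = $27,760 → take DB $56,496. Book value $84,746.
Accumulated through year 2 = $235,402 − $84,746 = $150,656.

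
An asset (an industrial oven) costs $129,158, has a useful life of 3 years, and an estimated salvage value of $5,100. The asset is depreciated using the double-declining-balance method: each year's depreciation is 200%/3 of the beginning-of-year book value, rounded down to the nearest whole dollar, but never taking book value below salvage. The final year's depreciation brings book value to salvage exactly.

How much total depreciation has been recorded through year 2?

Depreciable base = $129,158 − $5,100 = $124,058.
Year 1: ⌊$129,158 × 200%/3⌋ = $86,105. Book value $43,053.
Year 2: ⌊$43,053 × 200%/3⌋ = $28,702. Book value $14,351.
Accumulated through year 2 = $129,158 − $14,351 = $114,807.

$114,807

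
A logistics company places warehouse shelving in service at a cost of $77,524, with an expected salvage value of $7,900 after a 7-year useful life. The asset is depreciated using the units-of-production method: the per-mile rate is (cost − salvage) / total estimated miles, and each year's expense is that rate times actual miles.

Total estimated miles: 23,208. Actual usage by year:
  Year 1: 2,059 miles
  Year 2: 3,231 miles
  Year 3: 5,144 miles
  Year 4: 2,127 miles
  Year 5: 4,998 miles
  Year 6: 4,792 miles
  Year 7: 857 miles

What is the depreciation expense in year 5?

Depreciable base = $77,524 − $7,900 = $69,624.
Rate = $69,624 / 23,208 miles = $3 per mile.
Year 1: 2,059 × $3 = $6,177. Book value $71,347.
Year 2: 3,231 × $3 = $9,693. Book value $61,654.
Year 3: 5,144 × $3 = $15,432. Book value $46,222.
Year 4: 2,127 × $3 = $6,381. Book value $39,841.
Year 5: 4,998 × $3 = $14,994. Book value $24,847.

$14,994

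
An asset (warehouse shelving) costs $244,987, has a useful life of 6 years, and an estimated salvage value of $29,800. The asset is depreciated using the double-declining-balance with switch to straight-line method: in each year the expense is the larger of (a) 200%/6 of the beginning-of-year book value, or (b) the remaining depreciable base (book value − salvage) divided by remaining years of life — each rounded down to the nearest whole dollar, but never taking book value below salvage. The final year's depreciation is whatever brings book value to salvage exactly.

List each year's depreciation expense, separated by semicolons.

Depreciable base = $244,987 − $29,800 = $215,187.
Year 1: DB = ⌊$244,987 × 200%/6⌋ = $81,662; SL = ⌊$215,187/6⌋ = $35,864 → take DB $81,662. Book value $163,325.
Year 2: DB = ⌊$163,325 × 200%/6⌋ = $54,441; SL = ⌊$133,525/5⌋ = $26,705 → take DB $54,441. Book value $108,884.
Year 3: DB = ⌊$108,884 × 200%/6⌋ = $36,294; SL = ⌊$79,084/4⌋ = $19,771 → take DB $36,294. Book value $72,590.
Year 4: DB = ⌊$72,590 × 200%/6⌋ = $24,196; SL = ⌊$42,790/3⌋ = $14,263 → take DB $24,196. Book value $48,394.
Year 5: DB = ⌊$48,394 × 200%/6⌋ = $16,131; SL = ⌊$18,594/2⌋ = $9,297 → take DB $16,131. Book value $32,263.
Year 6 (final): $32,263 − $29,800 = $2,463. Book value $29,800.

$81,662; $54,441; $36,294; $24,196; $16,131; $2,463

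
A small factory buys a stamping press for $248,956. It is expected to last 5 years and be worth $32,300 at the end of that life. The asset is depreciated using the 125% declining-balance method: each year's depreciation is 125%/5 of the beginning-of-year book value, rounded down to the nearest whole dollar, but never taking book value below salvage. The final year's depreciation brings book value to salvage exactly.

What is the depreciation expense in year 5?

$46,472

Depreciable base = $248,956 − $32,300 = $216,656.
Year 1: ⌊$248,956 × 125%/5⌋ = $62,239. Book value $186,717.
Year 2: ⌊$186,717 × 125%/5⌋ = $46,679. Book value $140,038.
Year 3: ⌊$140,038 × 125%/5⌋ = $35,009. Book value $105,029.
Year 4: ⌊$105,029 × 125%/5⌋ = $26,257. Book value $78,772.
Year 5 (final): $78,772 − $32,300 = $46,472. Book value $32,300.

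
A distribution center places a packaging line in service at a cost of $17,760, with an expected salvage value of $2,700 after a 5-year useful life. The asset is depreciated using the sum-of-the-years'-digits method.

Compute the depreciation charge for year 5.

$1,004

Depreciable base = $17,760 − $2,700 = $15,060.
Sum of the years' digits = 5+4+3+2+1 = 15.
Year 1: $15,060 × 5/15 = $5,020. Book value $12,740.
Year 2: $15,060 × 4/15 = $4,016. Book value $8,724.
Year 3: $15,060 × 3/15 = $3,012. Book value $5,712.
Year 4: $15,060 × 2/15 = $2,008. Book value $3,704.
Year 5: $15,060 × 1/15 = $1,004. Book value $2,700.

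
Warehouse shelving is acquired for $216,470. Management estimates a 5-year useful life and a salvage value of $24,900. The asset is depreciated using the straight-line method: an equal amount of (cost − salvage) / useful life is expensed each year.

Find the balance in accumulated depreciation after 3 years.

Depreciable base = $216,470 − $24,900 = $191,570.
Annual expense = $191,570 / 5 = $38,314.
End of year 1: book value $178,156.
End of year 2: book value $139,842.
End of year 3: book value $101,528.
Accumulated through year 3 = $216,470 − $101,528 = $114,942.

$114,942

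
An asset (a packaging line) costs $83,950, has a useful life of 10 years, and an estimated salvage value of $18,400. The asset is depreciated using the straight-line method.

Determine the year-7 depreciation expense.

Depreciable base = $83,950 − $18,400 = $65,550.
Annual expense = $65,550 / 10 = $6,555.

$6,555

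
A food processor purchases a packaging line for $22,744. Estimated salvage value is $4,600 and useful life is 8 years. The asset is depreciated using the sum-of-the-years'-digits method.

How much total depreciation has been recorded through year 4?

Depreciable base = $22,744 − $4,600 = $18,144.
Sum of the years' digits = 8+7+6+5+4+3+2+1 = 36.
Year 1: $18,144 × 8/36 = $4,032. Book value $18,712.
Year 2: $18,144 × 7/36 = $3,528. Book value $15,184.
Year 3: $18,144 × 6/36 = $3,024. Book value $12,160.
Year 4: $18,144 × 5/36 = $2,520. Book value $9,640.
Accumulated through year 4 = $22,744 − $9,640 = $13,104.

$13,104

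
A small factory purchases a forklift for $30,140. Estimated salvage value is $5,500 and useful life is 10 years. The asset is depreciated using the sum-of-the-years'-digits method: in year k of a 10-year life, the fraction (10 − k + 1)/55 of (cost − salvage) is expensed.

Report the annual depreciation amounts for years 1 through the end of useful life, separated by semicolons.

$4,480; $4,032; $3,584; $3,136; $2,688; $2,240; $1,792; $1,344; $896; $448

Depreciable base = $30,140 − $5,500 = $24,640.
Sum of the years' digits = 10+9+8+7+6+5+4+3+2+1 = 55.
Year 1: $24,640 × 10/55 = $4,480. Book value $25,660.
Year 2: $24,640 × 9/55 = $4,032. Book value $21,628.
Year 3: $24,640 × 8/55 = $3,584. Book value $18,044.
Year 4: $24,640 × 7/55 = $3,136. Book value $14,908.
Year 5: $24,640 × 6/55 = $2,688. Book value $12,220.
Year 6: $24,640 × 5/55 = $2,240. Book value $9,980.
Year 7: $24,640 × 4/55 = $1,792. Book value $8,188.
Year 8: $24,640 × 3/55 = $1,344. Book value $6,844.
Year 9: $24,640 × 2/55 = $896. Book value $5,948.
Year 10: $24,640 × 1/55 = $448. Book value $5,500.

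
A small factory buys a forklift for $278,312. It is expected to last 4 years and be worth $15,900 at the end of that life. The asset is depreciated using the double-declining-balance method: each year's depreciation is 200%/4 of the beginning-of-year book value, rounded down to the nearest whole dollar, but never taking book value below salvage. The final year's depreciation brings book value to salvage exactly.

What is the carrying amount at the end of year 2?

Depreciable base = $278,312 − $15,900 = $262,412.
Year 1: ⌊$278,312 × 200%/4⌋ = $139,156. Book value $139,156.
Year 2: ⌊$139,156 × 200%/4⌋ = $69,578. Book value $69,578.

$69,578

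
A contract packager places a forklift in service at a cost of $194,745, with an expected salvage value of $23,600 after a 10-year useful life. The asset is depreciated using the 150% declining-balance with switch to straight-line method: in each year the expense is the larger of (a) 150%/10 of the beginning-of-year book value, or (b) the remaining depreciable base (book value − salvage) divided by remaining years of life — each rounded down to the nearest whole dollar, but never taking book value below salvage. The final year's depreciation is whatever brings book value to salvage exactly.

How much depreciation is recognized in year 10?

$12,463

Depreciable base = $194,745 − $23,600 = $171,145.
Year 1: DB = ⌊$194,745 × 150%/10⌋ = $29,211; SL = ⌊$171,145/10⌋ = $17,114 → take DB $29,211. Book value $165,534.
Year 2: DB = ⌊$165,534 × 150%/10⌋ = $24,830; SL = ⌊$141,934/9⌋ = $15,770 → take DB $24,830. Book value $140,704.
Year 3: DB = ⌊$140,704 × 150%/10⌋ = $21,105; SL = ⌊$117,104/8⌋ = $14,638 → take DB $21,105. Book value $119,599.
Year 4: DB = ⌊$119,599 × 150%/10⌋ = $17,939; SL = ⌊$95,999/7⌋ = $13,714 → take DB $17,939. Book value $101,660.
Year 5: DB = ⌊$101,660 × 150%/10⌋ = $15,249; SL = ⌊$78,060/6⌋ = $13,010 → take DB $15,249. Book value $86,411.
Year 6: DB = ⌊$86,411 × 150%/10⌋ = $12,961; SL = ⌊$62,811/5⌋ = $12,562 → take DB $12,961. Book value $73,450.
Year 7: DB = ⌊$73,450 × 150%/10⌋ = $11,017; SL = ⌊$49,850/4⌋ = $12,462 → take SL $12,462. Book value $60,988.
Year 8: DB = ⌊$60,988 × 150%/10⌋ = $9,148; SL = ⌊$37,388/3⌋ = $12,462 → take SL $12,462. Book value $48,526.
Year 9: DB = ⌊$48,526 × 150%/10⌋ = $7,278; SL = ⌊$24,926/2⌋ = $12,463 → take SL $12,463. Book value $36,063.
Year 10 (final): $36,063 − $23,600 = $12,463. Book value $23,600.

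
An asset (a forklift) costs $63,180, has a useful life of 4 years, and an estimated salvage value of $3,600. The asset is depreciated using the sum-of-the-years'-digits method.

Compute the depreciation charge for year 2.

$17,874

Depreciable base = $63,180 − $3,600 = $59,580.
Sum of the years' digits = 4+3+2+1 = 10.
Year 1: $59,580 × 4/10 = $23,832. Book value $39,348.
Year 2: $59,580 × 3/10 = $17,874. Book value $21,474.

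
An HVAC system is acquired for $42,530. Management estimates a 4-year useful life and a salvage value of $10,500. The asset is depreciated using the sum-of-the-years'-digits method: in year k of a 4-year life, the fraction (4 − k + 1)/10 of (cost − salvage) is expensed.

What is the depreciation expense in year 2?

Depreciable base = $42,530 − $10,500 = $32,030.
Sum of the years' digits = 4+3+2+1 = 10.
Year 1: $32,030 × 4/10 = $12,812. Book value $29,718.
Year 2: $32,030 × 3/10 = $9,609. Book value $20,109.

$9,609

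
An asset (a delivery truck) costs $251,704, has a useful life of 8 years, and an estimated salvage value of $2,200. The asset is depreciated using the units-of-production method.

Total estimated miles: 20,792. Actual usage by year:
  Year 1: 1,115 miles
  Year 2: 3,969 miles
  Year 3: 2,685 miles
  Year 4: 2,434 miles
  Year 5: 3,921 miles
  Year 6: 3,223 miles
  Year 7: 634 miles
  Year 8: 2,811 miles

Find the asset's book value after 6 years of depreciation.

$43,540

Depreciable base = $251,704 − $2,200 = $249,504.
Rate = $249,504 / 20,792 miles = $12 per mile.
Year 1: 1,115 × $12 = $13,380. Book value $238,324.
Year 2: 3,969 × $12 = $47,628. Book value $190,696.
Year 3: 2,685 × $12 = $32,220. Book value $158,476.
Year 4: 2,434 × $12 = $29,208. Book value $129,268.
Year 5: 3,921 × $12 = $47,052. Book value $82,216.
Year 6: 3,223 × $12 = $38,676. Book value $43,540.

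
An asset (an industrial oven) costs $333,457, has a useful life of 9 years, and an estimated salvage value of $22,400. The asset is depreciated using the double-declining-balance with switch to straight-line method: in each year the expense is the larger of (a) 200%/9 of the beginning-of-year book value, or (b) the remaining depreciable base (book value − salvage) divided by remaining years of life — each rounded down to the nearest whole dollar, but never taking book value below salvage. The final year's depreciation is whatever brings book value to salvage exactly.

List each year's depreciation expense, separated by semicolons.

Depreciable base = $333,457 − $22,400 = $311,057.
Year 1: DB = ⌊$333,457 × 200%/9⌋ = $74,101; SL = ⌊$311,057/9⌋ = $34,561 → take DB $74,101. Book value $259,356.
Year 2: DB = ⌊$259,356 × 200%/9⌋ = $57,634; SL = ⌊$236,956/8⌋ = $29,619 → take DB $57,634. Book value $201,722.
Year 3: DB = ⌊$201,722 × 200%/9⌋ = $44,827; SL = ⌊$179,322/7⌋ = $25,617 → take DB $44,827. Book value $156,895.
Year 4: DB = ⌊$156,895 × 200%/9⌋ = $34,865; SL = ⌊$134,495/6⌋ = $22,415 → take DB $34,865. Book value $122,030.
Year 5: DB = ⌊$122,030 × 200%/9⌋ = $27,117; SL = ⌊$99,630/5⌋ = $19,926 → take DB $27,117. Book value $94,913.
Year 6: DB = ⌊$94,913 × 200%/9⌋ = $21,091; SL = ⌊$72,513/4⌋ = $18,128 → take DB $21,091. Book value $73,822.
Year 7: DB = ⌊$73,822 × 200%/9⌋ = $16,404; SL = ⌊$51,422/3⌋ = $17,140 → take SL $17,140. Book value $56,682.
Year 8: DB = ⌊$56,682 × 200%/9⌋ = $12,596; SL = ⌊$34,282/2⌋ = $17,141 → take SL $17,141. Book value $39,541.
Year 9 (final): $39,541 − $22,400 = $17,141. Book value $22,400.

$74,101; $57,634; $44,827; $34,865; $27,117; $21,091; $17,140; $17,141; $17,141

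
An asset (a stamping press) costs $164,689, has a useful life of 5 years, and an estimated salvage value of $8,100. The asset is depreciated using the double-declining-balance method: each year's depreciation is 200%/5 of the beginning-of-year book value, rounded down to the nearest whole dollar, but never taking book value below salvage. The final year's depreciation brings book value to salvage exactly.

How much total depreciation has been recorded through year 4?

Depreciable base = $164,689 − $8,100 = $156,589.
Year 1: ⌊$164,689 × 200%/5⌋ = $65,875. Book value $98,814.
Year 2: ⌊$98,814 × 200%/5⌋ = $39,525. Book value $59,289.
Year 3: ⌊$59,289 × 200%/5⌋ = $23,715. Book value $35,574.
Year 4: ⌊$35,574 × 200%/5⌋ = $14,229. Book value $21,345.
Accumulated through year 4 = $164,689 − $21,345 = $143,344.

$143,344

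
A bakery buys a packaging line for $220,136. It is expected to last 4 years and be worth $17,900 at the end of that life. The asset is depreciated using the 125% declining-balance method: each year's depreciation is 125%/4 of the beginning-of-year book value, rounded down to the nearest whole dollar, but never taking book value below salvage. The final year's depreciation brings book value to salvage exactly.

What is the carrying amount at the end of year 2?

$104,049

Depreciable base = $220,136 − $17,900 = $202,236.
Year 1: ⌊$220,136 × 125%/4⌋ = $68,792. Book value $151,344.
Year 2: ⌊$151,344 × 125%/4⌋ = $47,295. Book value $104,049.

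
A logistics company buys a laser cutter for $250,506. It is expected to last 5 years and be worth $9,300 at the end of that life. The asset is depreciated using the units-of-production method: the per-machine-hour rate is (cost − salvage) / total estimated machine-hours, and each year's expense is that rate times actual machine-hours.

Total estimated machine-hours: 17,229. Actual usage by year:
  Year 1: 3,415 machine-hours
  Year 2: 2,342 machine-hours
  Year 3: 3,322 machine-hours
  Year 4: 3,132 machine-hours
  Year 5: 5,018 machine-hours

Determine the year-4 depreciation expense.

Depreciable base = $250,506 − $9,300 = $241,206.
Rate = $241,206 / 17,229 machine-hours = $14 per machine-hour.
Year 1: 3,415 × $14 = $47,810. Book value $202,696.
Year 2: 2,342 × $14 = $32,788. Book value $169,908.
Year 3: 3,322 × $14 = $46,508. Book value $123,400.
Year 4: 3,132 × $14 = $43,848. Book value $79,552.

$43,848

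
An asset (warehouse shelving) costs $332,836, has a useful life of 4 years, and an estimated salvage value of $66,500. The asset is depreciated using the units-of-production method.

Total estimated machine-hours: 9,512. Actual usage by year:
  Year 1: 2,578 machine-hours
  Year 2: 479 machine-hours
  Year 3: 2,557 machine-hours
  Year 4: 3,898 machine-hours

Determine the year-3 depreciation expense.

Depreciable base = $332,836 − $66,500 = $266,336.
Rate = $266,336 / 9,512 machine-hours = $28 per machine-hour.
Year 1: 2,578 × $28 = $72,184. Book value $260,652.
Year 2: 479 × $28 = $13,412. Book value $247,240.
Year 3: 2,557 × $28 = $71,596. Book value $175,644.

$71,596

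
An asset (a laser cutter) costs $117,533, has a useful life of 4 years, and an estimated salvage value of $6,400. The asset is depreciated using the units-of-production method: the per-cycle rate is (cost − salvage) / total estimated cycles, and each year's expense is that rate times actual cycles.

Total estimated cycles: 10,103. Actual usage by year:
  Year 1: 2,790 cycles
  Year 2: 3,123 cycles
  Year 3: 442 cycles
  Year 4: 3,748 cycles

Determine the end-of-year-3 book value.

Depreciable base = $117,533 − $6,400 = $111,133.
Rate = $111,133 / 10,103 cycles = $11 per cycle.
Year 1: 2,790 × $11 = $30,690. Book value $86,843.
Year 2: 3,123 × $11 = $34,353. Book value $52,490.
Year 3: 442 × $11 = $4,862. Book value $47,628.

$47,628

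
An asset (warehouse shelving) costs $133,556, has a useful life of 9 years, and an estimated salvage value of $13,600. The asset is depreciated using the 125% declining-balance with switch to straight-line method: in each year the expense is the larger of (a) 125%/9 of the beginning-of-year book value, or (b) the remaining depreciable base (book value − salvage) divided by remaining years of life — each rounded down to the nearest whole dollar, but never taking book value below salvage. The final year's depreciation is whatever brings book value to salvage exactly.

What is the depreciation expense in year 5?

Depreciable base = $133,556 − $13,600 = $119,956.
Year 1: DB = ⌊$133,556 × 125%/9⌋ = $18,549; SL = ⌊$119,956/9⌋ = $13,328 → take DB $18,549. Book value $115,007.
Year 2: DB = ⌊$115,007 × 125%/9⌋ = $15,973; SL = ⌊$101,407/8⌋ = $12,675 → take DB $15,973. Book value $99,034.
Year 3: DB = ⌊$99,034 × 125%/9⌋ = $13,754; SL = ⌊$85,434/7⌋ = $12,204 → take DB $13,754. Book value $85,280.
Year 4: DB = ⌊$85,280 × 125%/9⌋ = $11,844; SL = ⌊$71,680/6⌋ = $11,946 → take SL $11,946. Book value $73,334.
Year 5: DB = ⌊$73,334 × 125%/9⌋ = $10,185; SL = ⌊$59,734/5⌋ = $11,946 → take SL $11,946. Book value $61,388.

$11,946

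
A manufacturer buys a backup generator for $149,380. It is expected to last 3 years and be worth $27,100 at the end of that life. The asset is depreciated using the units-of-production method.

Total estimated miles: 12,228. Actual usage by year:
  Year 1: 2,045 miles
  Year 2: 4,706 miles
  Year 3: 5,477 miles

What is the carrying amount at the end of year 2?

$81,870

Depreciable base = $149,380 − $27,100 = $122,280.
Rate = $122,280 / 12,228 miles = $10 per mile.
Year 1: 2,045 × $10 = $20,450. Book value $128,930.
Year 2: 4,706 × $10 = $47,060. Book value $81,870.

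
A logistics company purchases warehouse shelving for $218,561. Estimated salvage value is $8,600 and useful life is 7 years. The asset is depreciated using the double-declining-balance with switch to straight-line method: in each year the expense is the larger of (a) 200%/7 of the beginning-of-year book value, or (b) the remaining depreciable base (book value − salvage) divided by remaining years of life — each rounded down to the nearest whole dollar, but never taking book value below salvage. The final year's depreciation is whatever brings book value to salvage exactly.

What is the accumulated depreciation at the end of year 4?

Depreciable base = $218,561 − $8,600 = $209,961.
Year 1: DB = ⌊$218,561 × 200%/7⌋ = $62,446; SL = ⌊$209,961/7⌋ = $29,994 → take DB $62,446. Book value $156,115.
Year 2: DB = ⌊$156,115 × 200%/7⌋ = $44,604; SL = ⌊$147,515/6⌋ = $24,585 → take DB $44,604. Book value $111,511.
Year 3: DB = ⌊$111,511 × 200%/7⌋ = $31,860; SL = ⌊$102,911/5⌋ = $20,582 → take DB $31,860. Book value $79,651.
Year 4: DB = ⌊$79,651 × 200%/7⌋ = $22,757; SL = ⌊$71,051/4⌋ = $17,762 → take DB $22,757. Book value $56,894.
Accumulated through year 4 = $218,561 − $56,894 = $161,667.

$161,667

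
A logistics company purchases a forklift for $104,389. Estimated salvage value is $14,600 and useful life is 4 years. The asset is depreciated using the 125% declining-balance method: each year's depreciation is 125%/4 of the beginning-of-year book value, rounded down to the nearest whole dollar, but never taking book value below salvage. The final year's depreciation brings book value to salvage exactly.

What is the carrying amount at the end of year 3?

Depreciable base = $104,389 − $14,600 = $89,789.
Year 1: ⌊$104,389 × 125%/4⌋ = $32,621. Book value $71,768.
Year 2: ⌊$71,768 × 125%/4⌋ = $22,427. Book value $49,341.
Year 3: ⌊$49,341 × 125%/4⌋ = $15,419. Book value $33,922.

$33,922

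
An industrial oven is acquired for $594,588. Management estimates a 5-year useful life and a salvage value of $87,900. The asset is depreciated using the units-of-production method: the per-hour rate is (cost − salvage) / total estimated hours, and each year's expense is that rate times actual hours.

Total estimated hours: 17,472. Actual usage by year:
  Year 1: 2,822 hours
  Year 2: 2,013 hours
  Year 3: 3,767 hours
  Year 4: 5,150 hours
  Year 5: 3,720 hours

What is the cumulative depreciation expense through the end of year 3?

Depreciable base = $594,588 − $87,900 = $506,688.
Rate = $506,688 / 17,472 hours = $29 per hour.
Year 1: 2,822 × $29 = $81,838. Book value $512,750.
Year 2: 2,013 × $29 = $58,377. Book value $454,373.
Year 3: 3,767 × $29 = $109,243. Book value $345,130.
Accumulated through year 3 = $594,588 − $345,130 = $249,458.

$249,458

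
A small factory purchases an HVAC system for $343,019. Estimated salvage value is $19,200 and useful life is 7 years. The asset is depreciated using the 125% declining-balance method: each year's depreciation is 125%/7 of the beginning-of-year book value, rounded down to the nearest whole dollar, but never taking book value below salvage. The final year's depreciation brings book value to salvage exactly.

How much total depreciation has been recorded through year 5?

Depreciable base = $343,019 − $19,200 = $323,819.
Year 1: ⌊$343,019 × 125%/7⌋ = $61,253. Book value $281,766.
Year 2: ⌊$281,766 × 125%/7⌋ = $50,315. Book value $231,451.
Year 3: ⌊$231,451 × 125%/7⌋ = $41,330. Book value $190,121.
Year 4: ⌊$190,121 × 125%/7⌋ = $33,950. Book value $156,171.
Year 5: ⌊$156,171 × 125%/7⌋ = $27,887. Book value $128,284.
Accumulated through year 5 = $343,019 − $128,284 = $214,735.

$214,735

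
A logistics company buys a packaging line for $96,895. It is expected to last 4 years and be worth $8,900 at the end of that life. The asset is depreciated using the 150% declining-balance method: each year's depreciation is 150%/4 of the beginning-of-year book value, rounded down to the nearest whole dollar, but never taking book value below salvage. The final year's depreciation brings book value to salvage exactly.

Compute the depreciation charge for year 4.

$14,757

Depreciable base = $96,895 − $8,900 = $87,995.
Year 1: ⌊$96,895 × 150%/4⌋ = $36,335. Book value $60,560.
Year 2: ⌊$60,560 × 150%/4⌋ = $22,710. Book value $37,850.
Year 3: ⌊$37,850 × 150%/4⌋ = $14,193. Book value $23,657.
Year 4 (final): $23,657 − $8,900 = $14,757. Book value $8,900.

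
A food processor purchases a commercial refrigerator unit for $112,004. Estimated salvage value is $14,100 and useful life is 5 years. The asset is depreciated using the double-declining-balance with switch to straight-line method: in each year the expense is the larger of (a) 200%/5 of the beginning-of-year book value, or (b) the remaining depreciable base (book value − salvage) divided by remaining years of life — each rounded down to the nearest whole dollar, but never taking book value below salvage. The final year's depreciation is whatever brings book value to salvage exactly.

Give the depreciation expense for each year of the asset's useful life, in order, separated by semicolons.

$44,801; $26,881; $16,128; $9,677; $417

Depreciable base = $112,004 − $14,100 = $97,904.
Year 1: DB = ⌊$112,004 × 200%/5⌋ = $44,801; SL = ⌊$97,904/5⌋ = $19,580 → take DB $44,801. Book value $67,203.
Year 2: DB = ⌊$67,203 × 200%/5⌋ = $26,881; SL = ⌊$53,103/4⌋ = $13,275 → take DB $26,881. Book value $40,322.
Year 3: DB = ⌊$40,322 × 200%/5⌋ = $16,128; SL = ⌊$26,222/3⌋ = $8,740 → take DB $16,128. Book value $24,194.
Year 4: DB = ⌊$24,194 × 200%/5⌋ = $9,677; SL = ⌊$10,094/2⌋ = $5,047 → take DB $9,677. Book value $14,517.
Year 5 (final): $14,517 − $14,100 = $417. Book value $14,100.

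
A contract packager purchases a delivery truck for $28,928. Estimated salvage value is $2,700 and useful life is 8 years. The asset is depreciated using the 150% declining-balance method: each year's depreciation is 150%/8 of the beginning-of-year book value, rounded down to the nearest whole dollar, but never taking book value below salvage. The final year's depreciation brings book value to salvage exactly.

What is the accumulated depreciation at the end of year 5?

$18,684

Depreciable base = $28,928 − $2,700 = $26,228.
Year 1: ⌊$28,928 × 150%/8⌋ = $5,424. Book value $23,504.
Year 2: ⌊$23,504 × 150%/8⌋ = $4,407. Book value $19,097.
Year 3: ⌊$19,097 × 150%/8⌋ = $3,580. Book value $15,517.
Year 4: ⌊$15,517 × 150%/8⌋ = $2,909. Book value $12,608.
Year 5: ⌊$12,608 × 150%/8⌋ = $2,364. Book value $10,244.
Accumulated through year 5 = $28,928 − $10,244 = $18,684.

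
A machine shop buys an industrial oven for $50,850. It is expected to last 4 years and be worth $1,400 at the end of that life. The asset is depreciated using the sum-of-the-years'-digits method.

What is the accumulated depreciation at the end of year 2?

Depreciable base = $50,850 − $1,400 = $49,450.
Sum of the years' digits = 4+3+2+1 = 10.
Year 1: $49,450 × 4/10 = $19,780. Book value $31,070.
Year 2: $49,450 × 3/10 = $14,835. Book value $16,235.
Accumulated through year 2 = $50,850 − $16,235 = $34,615.

$34,615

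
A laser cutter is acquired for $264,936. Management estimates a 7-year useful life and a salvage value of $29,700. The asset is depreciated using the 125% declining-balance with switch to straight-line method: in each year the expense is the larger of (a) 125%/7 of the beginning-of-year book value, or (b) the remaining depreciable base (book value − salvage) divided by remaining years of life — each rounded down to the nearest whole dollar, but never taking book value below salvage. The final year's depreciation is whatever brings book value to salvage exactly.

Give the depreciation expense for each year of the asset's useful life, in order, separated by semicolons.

Depreciable base = $264,936 − $29,700 = $235,236.
Year 1: DB = ⌊$264,936 × 125%/7⌋ = $47,310; SL = ⌊$235,236/7⌋ = $33,605 → take DB $47,310. Book value $217,626.
Year 2: DB = ⌊$217,626 × 125%/7⌋ = $38,861; SL = ⌊$187,926/6⌋ = $31,321 → take DB $38,861. Book value $178,765.
Year 3: DB = ⌊$178,765 × 125%/7⌋ = $31,922; SL = ⌊$149,065/5⌋ = $29,813 → take DB $31,922. Book value $146,843.
Year 4: DB = ⌊$146,843 × 125%/7⌋ = $26,221; SL = ⌊$117,143/4⌋ = $29,285 → take SL $29,285. Book value $117,558.
Year 5: DB = ⌊$117,558 × 125%/7⌋ = $20,992; SL = ⌊$87,858/3⌋ = $29,286 → take SL $29,286. Book value $88,272.
Year 6: DB = ⌊$88,272 × 125%/7⌋ = $15,762; SL = ⌊$58,572/2⌋ = $29,286 → take SL $29,286. Book value $58,986.
Year 7 (final): $58,986 − $29,700 = $29,286. Book value $29,700.

$47,310; $38,861; $31,922; $29,285; $29,286; $29,286; $29,286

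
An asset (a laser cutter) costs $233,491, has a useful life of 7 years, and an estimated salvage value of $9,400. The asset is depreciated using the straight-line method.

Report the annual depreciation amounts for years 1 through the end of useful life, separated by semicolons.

$32,013; $32,013; $32,013; $32,013; $32,013; $32,013; $32,013

Depreciable base = $233,491 − $9,400 = $224,091.
Annual expense = $224,091 / 7 = $32,013.
End of year 1: book value $201,478.
End of year 2: book value $169,465.
End of year 3: book value $137,452.
End of year 4: book value $105,439.
End of year 5: book value $73,426.
End of year 6: book value $41,413.
End of year 7: book value $9,400.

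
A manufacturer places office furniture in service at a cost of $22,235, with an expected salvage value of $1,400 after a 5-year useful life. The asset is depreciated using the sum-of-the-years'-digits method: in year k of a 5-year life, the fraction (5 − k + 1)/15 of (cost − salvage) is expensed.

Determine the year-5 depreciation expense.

$1,389

Depreciable base = $22,235 − $1,400 = $20,835.
Sum of the years' digits = 5+4+3+2+1 = 15.
Year 1: $20,835 × 5/15 = $6,945. Book value $15,290.
Year 2: $20,835 × 4/15 = $5,556. Book value $9,734.
Year 3: $20,835 × 3/15 = $4,167. Book value $5,567.
Year 4: $20,835 × 2/15 = $2,778. Book value $2,789.
Year 5: $20,835 × 1/15 = $1,389. Book value $1,400.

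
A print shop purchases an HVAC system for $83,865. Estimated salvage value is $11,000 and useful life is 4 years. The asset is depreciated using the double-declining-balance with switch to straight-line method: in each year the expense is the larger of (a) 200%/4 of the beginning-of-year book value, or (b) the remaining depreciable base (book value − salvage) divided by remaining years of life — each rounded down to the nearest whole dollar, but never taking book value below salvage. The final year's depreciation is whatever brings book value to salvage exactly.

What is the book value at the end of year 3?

Depreciable base = $83,865 − $11,000 = $72,865.
Year 1: DB = ⌊$83,865 × 200%/4⌋ = $41,932; SL = ⌊$72,865/4⌋ = $18,216 → take DB $41,932. Book value $41,933.
Year 2: DB = ⌊$41,933 × 200%/4⌋ = $20,966; SL = ⌊$30,933/3⌋ = $10,311 → take DB $20,966. Book value $20,967.
Year 3: DB = ⌊$20,967 × 200%/4⌋ = $10,483; SL = ⌊$9,967/2⌋ = $4,983 → take DB $10,483, capped at $9,967. Book value $11,000.

$11,000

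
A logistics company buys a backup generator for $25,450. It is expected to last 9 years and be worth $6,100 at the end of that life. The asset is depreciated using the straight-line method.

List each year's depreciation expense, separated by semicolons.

Depreciable base = $25,450 − $6,100 = $19,350.
Annual expense = $19,350 / 9 = $2,150.
End of year 1: book value $23,300.
End of year 2: book value $21,150.
End of year 3: book value $19,000.
End of year 4: book value $16,850.
End of year 5: book value $14,700.
End of year 6: book value $12,550.
End of year 7: book value $10,400.
End of year 8: book value $8,250.
End of year 9: book value $6,100.

$2,150; $2,150; $2,150; $2,150; $2,150; $2,150; $2,150; $2,150; $2,150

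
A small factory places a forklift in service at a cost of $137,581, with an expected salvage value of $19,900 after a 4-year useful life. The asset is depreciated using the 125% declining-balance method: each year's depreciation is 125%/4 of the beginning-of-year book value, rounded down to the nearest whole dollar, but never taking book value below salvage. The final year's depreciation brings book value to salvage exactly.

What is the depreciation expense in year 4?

Depreciable base = $137,581 − $19,900 = $117,681.
Year 1: ⌊$137,581 × 125%/4⌋ = $42,994. Book value $94,587.
Year 2: ⌊$94,587 × 125%/4⌋ = $29,558. Book value $65,029.
Year 3: ⌊$65,029 × 125%/4⌋ = $20,321. Book value $44,708.
Year 4 (final): $44,708 − $19,900 = $24,808. Book value $19,900.

$24,808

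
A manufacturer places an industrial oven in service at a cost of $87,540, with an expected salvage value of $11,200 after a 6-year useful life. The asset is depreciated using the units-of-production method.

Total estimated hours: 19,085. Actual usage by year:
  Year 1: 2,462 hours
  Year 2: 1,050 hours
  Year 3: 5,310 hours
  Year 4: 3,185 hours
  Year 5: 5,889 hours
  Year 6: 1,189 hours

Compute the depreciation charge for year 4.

Depreciable base = $87,540 − $11,200 = $76,340.
Rate = $76,340 / 19,085 hours = $4 per hour.
Year 1: 2,462 × $4 = $9,848. Book value $77,692.
Year 2: 1,050 × $4 = $4,200. Book value $73,492.
Year 3: 5,310 × $4 = $21,240. Book value $52,252.
Year 4: 3,185 × $4 = $12,740. Book value $39,512.

$12,740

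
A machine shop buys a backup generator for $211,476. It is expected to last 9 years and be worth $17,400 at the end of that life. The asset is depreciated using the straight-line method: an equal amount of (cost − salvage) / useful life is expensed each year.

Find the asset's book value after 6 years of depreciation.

Depreciable base = $211,476 − $17,400 = $194,076.
Annual expense = $194,076 / 9 = $21,564.
End of year 1: book value $189,912.
End of year 2: book value $168,348.
End of year 3: book value $146,784.
End of year 4: book value $125,220.
End of year 5: book value $103,656.
End of year 6: book value $82,092.

$82,092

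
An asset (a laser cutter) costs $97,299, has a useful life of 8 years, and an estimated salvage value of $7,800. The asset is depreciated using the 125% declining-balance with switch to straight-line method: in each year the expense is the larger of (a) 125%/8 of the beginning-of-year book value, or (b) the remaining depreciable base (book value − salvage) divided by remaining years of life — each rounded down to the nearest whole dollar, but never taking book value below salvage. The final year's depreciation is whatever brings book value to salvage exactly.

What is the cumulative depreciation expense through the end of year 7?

Depreciable base = $97,299 − $7,800 = $89,499.
Year 1: DB = ⌊$97,299 × 125%/8⌋ = $15,202; SL = ⌊$89,499/8⌋ = $11,187 → take DB $15,202. Book value $82,097.
Year 2: DB = ⌊$82,097 × 125%/8⌋ = $12,827; SL = ⌊$74,297/7⌋ = $10,613 → take DB $12,827. Book value $69,270.
Year 3: DB = ⌊$69,270 × 125%/8⌋ = $10,823; SL = ⌊$61,470/6⌋ = $10,245 → take DB $10,823. Book value $58,447.
Year 4: DB = ⌊$58,447 × 125%/8⌋ = $9,132; SL = ⌊$50,647/5⌋ = $10,129 → take SL $10,129. Book value $48,318.
Year 5: DB = ⌊$48,318 × 125%/8⌋ = $7,549; SL = ⌊$40,518/4⌋ = $10,129 → take SL $10,129. Book value $38,189.
Year 6: DB = ⌊$38,189 × 125%/8⌋ = $5,967; SL = ⌊$30,389/3⌋ = $10,129 → take SL $10,129. Book value $28,060.
Year 7: DB = ⌊$28,060 × 125%/8⌋ = $4,384; SL = ⌊$20,260/2⌋ = $10,130 → take SL $10,130. Book value $17,930.
Accumulated through year 7 = $97,299 − $17,930 = $79,369.

$79,369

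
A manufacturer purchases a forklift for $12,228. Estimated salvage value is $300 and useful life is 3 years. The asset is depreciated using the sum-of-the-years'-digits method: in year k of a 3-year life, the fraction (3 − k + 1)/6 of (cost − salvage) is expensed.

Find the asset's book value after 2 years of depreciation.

Depreciable base = $12,228 − $300 = $11,928.
Sum of the years' digits = 3+2+1 = 6.
Year 1: $11,928 × 3/6 = $5,964. Book value $6,264.
Year 2: $11,928 × 2/6 = $3,976. Book value $2,288.

$2,288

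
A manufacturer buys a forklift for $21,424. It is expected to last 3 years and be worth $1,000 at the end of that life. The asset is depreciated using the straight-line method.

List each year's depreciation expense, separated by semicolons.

Depreciable base = $21,424 − $1,000 = $20,424.
Annual expense = $20,424 / 3 = $6,808.
End of year 1: book value $14,616.
End of year 2: book value $7,808.
End of year 3: book value $1,000.

$6,808; $6,808; $6,808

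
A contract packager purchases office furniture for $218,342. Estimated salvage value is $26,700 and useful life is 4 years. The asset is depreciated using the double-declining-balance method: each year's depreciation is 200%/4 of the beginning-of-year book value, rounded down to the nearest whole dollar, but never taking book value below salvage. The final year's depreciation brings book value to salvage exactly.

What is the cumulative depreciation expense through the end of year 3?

Depreciable base = $218,342 − $26,700 = $191,642.
Year 1: ⌊$218,342 × 200%/4⌋ = $109,171. Book value $109,171.
Year 2: ⌊$109,171 × 200%/4⌋ = $54,585. Book value $54,586.
Year 3: ⌊$54,586 × 200%/4⌋ = $27,293. Book value $27,293.
Accumulated through year 3 = $218,342 − $27,293 = $191,049.

$191,049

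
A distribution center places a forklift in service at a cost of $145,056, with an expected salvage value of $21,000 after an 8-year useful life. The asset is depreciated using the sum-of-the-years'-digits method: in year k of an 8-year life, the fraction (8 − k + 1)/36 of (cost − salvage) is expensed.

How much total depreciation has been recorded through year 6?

Depreciable base = $145,056 − $21,000 = $124,056.
Sum of the years' digits = 8+7+6+5+4+3+2+1 = 36.
Year 1: $124,056 × 8/36 = $27,568. Book value $117,488.
Year 2: $124,056 × 7/36 = $24,122. Book value $93,366.
Year 3: $124,056 × 6/36 = $20,676. Book value $72,690.
Year 4: $124,056 × 5/36 = $17,230. Book value $55,460.
Year 5: $124,056 × 4/36 = $13,784. Book value $41,676.
Year 6: $124,056 × 3/36 = $10,338. Book value $31,338.
Accumulated through year 6 = $145,056 − $31,338 = $113,718.

$113,718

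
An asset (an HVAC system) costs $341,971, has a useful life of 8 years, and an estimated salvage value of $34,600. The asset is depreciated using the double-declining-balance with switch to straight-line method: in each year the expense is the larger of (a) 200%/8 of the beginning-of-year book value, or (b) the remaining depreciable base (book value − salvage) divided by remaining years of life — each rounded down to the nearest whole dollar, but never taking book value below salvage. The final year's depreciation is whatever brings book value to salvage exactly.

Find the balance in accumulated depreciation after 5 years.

Depreciable base = $341,971 − $34,600 = $307,371.
Year 1: DB = ⌊$341,971 × 200%/8⌋ = $85,492; SL = ⌊$307,371/8⌋ = $38,421 → take DB $85,492. Book value $256,479.
Year 2: DB = ⌊$256,479 × 200%/8⌋ = $64,119; SL = ⌊$221,879/7⌋ = $31,697 → take DB $64,119. Book value $192,360.
Year 3: DB = ⌊$192,360 × 200%/8⌋ = $48,090; SL = ⌊$157,760/6⌋ = $26,293 → take DB $48,090. Book value $144,270.
Year 4: DB = ⌊$144,270 × 200%/8⌋ = $36,067; SL = ⌊$109,670/5⌋ = $21,934 → take DB $36,067. Book value $108,203.
Year 5: DB = ⌊$108,203 × 200%/8⌋ = $27,050; SL = ⌊$73,603/4⌋ = $18,400 → take DB $27,050. Book value $81,153.
Accumulated through year 5 = $341,971 − $81,153 = $260,818.

$260,818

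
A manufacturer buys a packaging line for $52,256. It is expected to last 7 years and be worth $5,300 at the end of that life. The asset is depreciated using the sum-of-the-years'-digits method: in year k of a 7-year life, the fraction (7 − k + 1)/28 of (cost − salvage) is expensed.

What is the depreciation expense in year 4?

Depreciable base = $52,256 − $5,300 = $46,956.
Sum of the years' digits = 7+6+5+4+3+2+1 = 28.
Year 1: $46,956 × 7/28 = $11,739. Book value $40,517.
Year 2: $46,956 × 6/28 = $10,062. Book value $30,455.
Year 3: $46,956 × 5/28 = $8,385. Book value $22,070.
Year 4: $46,956 × 4/28 = $6,708. Book value $15,362.

$6,708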